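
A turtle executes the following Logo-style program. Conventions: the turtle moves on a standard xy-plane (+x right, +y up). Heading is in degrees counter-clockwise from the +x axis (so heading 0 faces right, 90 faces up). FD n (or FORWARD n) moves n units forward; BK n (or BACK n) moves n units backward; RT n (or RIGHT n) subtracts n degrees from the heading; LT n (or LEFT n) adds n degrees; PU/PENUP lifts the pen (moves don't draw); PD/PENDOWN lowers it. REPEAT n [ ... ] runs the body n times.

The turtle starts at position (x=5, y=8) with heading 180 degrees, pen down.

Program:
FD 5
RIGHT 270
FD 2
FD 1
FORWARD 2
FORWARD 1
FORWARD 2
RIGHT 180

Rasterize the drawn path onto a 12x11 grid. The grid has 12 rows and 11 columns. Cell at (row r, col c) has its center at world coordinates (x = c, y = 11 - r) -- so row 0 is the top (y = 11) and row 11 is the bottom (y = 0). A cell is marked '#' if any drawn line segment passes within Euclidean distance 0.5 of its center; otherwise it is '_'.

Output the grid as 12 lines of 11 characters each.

Answer: ___________
___________
___________
######_____
#__________
#__________
#__________
#__________
#__________
#__________
#__________
#__________

Derivation:
Segment 0: (5,8) -> (0,8)
Segment 1: (0,8) -> (0,6)
Segment 2: (0,6) -> (0,5)
Segment 3: (0,5) -> (0,3)
Segment 4: (0,3) -> (0,2)
Segment 5: (0,2) -> (0,0)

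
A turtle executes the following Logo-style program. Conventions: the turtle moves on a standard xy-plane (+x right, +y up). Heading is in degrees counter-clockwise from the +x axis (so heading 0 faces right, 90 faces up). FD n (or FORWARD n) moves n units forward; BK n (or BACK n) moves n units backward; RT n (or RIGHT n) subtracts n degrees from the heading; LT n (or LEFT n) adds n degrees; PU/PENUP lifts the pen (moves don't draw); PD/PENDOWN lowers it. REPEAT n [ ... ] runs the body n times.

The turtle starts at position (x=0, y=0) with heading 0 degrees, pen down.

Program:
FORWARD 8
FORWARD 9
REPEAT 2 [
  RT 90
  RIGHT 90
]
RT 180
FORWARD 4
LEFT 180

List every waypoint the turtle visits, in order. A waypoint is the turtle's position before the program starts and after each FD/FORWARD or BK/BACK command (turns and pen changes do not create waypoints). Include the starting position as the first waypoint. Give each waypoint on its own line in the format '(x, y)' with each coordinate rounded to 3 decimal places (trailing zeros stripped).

Answer: (0, 0)
(8, 0)
(17, 0)
(13, 0)

Derivation:
Executing turtle program step by step:
Start: pos=(0,0), heading=0, pen down
FD 8: (0,0) -> (8,0) [heading=0, draw]
FD 9: (8,0) -> (17,0) [heading=0, draw]
REPEAT 2 [
  -- iteration 1/2 --
  RT 90: heading 0 -> 270
  RT 90: heading 270 -> 180
  -- iteration 2/2 --
  RT 90: heading 180 -> 90
  RT 90: heading 90 -> 0
]
RT 180: heading 0 -> 180
FD 4: (17,0) -> (13,0) [heading=180, draw]
LT 180: heading 180 -> 0
Final: pos=(13,0), heading=0, 3 segment(s) drawn
Waypoints (4 total):
(0, 0)
(8, 0)
(17, 0)
(13, 0)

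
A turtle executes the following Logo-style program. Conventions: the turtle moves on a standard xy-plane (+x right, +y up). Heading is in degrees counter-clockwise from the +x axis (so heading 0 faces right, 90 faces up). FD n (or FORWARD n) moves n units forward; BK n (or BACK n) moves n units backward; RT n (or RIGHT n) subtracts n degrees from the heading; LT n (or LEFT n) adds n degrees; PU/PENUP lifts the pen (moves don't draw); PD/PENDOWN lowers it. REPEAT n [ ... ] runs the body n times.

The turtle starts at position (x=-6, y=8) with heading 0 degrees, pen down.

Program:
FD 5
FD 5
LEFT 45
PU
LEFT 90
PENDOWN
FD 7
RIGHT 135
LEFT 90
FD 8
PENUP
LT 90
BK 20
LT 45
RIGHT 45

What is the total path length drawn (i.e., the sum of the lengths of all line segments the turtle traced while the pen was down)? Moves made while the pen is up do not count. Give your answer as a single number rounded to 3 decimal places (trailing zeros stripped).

Answer: 25

Derivation:
Executing turtle program step by step:
Start: pos=(-6,8), heading=0, pen down
FD 5: (-6,8) -> (-1,8) [heading=0, draw]
FD 5: (-1,8) -> (4,8) [heading=0, draw]
LT 45: heading 0 -> 45
PU: pen up
LT 90: heading 45 -> 135
PD: pen down
FD 7: (4,8) -> (-0.95,12.95) [heading=135, draw]
RT 135: heading 135 -> 0
LT 90: heading 0 -> 90
FD 8: (-0.95,12.95) -> (-0.95,20.95) [heading=90, draw]
PU: pen up
LT 90: heading 90 -> 180
BK 20: (-0.95,20.95) -> (19.05,20.95) [heading=180, move]
LT 45: heading 180 -> 225
RT 45: heading 225 -> 180
Final: pos=(19.05,20.95), heading=180, 4 segment(s) drawn

Segment lengths:
  seg 1: (-6,8) -> (-1,8), length = 5
  seg 2: (-1,8) -> (4,8), length = 5
  seg 3: (4,8) -> (-0.95,12.95), length = 7
  seg 4: (-0.95,12.95) -> (-0.95,20.95), length = 8
Total = 25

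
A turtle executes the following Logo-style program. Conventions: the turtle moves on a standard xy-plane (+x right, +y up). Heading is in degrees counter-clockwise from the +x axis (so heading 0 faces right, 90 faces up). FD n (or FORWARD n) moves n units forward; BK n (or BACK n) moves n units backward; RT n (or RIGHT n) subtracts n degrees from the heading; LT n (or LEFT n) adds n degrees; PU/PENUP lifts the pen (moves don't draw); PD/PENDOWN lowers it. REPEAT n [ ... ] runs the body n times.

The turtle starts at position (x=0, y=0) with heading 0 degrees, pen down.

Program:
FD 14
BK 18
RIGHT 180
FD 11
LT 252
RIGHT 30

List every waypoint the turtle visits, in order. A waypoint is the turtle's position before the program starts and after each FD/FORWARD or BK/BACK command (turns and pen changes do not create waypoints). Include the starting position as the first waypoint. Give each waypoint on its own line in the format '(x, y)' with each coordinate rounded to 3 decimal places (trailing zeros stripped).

Answer: (0, 0)
(14, 0)
(-4, 0)
(-15, 0)

Derivation:
Executing turtle program step by step:
Start: pos=(0,0), heading=0, pen down
FD 14: (0,0) -> (14,0) [heading=0, draw]
BK 18: (14,0) -> (-4,0) [heading=0, draw]
RT 180: heading 0 -> 180
FD 11: (-4,0) -> (-15,0) [heading=180, draw]
LT 252: heading 180 -> 72
RT 30: heading 72 -> 42
Final: pos=(-15,0), heading=42, 3 segment(s) drawn
Waypoints (4 total):
(0, 0)
(14, 0)
(-4, 0)
(-15, 0)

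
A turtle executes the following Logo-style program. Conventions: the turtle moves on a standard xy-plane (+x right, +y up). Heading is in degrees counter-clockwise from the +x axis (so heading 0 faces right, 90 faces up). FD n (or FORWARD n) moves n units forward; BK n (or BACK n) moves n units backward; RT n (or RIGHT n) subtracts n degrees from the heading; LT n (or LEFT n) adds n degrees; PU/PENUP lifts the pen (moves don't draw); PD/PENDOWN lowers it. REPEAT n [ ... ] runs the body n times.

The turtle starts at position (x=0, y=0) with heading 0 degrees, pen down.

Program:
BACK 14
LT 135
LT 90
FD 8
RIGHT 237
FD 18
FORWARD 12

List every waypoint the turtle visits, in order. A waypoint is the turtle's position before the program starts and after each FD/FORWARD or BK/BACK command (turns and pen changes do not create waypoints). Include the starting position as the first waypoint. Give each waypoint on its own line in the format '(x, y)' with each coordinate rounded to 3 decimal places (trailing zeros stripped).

Executing turtle program step by step:
Start: pos=(0,0), heading=0, pen down
BK 14: (0,0) -> (-14,0) [heading=0, draw]
LT 135: heading 0 -> 135
LT 90: heading 135 -> 225
FD 8: (-14,0) -> (-19.657,-5.657) [heading=225, draw]
RT 237: heading 225 -> 348
FD 18: (-19.657,-5.657) -> (-2.05,-9.399) [heading=348, draw]
FD 12: (-2.05,-9.399) -> (9.688,-11.894) [heading=348, draw]
Final: pos=(9.688,-11.894), heading=348, 4 segment(s) drawn
Waypoints (5 total):
(0, 0)
(-14, 0)
(-19.657, -5.657)
(-2.05, -9.399)
(9.688, -11.894)

Answer: (0, 0)
(-14, 0)
(-19.657, -5.657)
(-2.05, -9.399)
(9.688, -11.894)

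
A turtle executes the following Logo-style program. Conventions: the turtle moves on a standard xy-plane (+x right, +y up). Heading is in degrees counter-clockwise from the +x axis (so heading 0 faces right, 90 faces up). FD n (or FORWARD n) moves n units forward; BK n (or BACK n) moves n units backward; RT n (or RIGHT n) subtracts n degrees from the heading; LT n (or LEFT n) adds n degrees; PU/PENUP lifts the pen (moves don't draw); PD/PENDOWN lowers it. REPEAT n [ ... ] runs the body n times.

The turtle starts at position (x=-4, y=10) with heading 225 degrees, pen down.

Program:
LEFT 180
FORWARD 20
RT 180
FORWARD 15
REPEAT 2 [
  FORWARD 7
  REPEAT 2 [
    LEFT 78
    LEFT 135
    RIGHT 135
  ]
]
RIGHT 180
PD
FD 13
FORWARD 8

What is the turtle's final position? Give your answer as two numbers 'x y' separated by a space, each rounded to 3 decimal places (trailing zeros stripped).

Executing turtle program step by step:
Start: pos=(-4,10), heading=225, pen down
LT 180: heading 225 -> 45
FD 20: (-4,10) -> (10.142,24.142) [heading=45, draw]
RT 180: heading 45 -> 225
FD 15: (10.142,24.142) -> (-0.464,13.536) [heading=225, draw]
REPEAT 2 [
  -- iteration 1/2 --
  FD 7: (-0.464,13.536) -> (-5.414,8.586) [heading=225, draw]
  REPEAT 2 [
    -- iteration 1/2 --
    LT 78: heading 225 -> 303
    LT 135: heading 303 -> 78
    RT 135: heading 78 -> 303
    -- iteration 2/2 --
    LT 78: heading 303 -> 21
    LT 135: heading 21 -> 156
    RT 135: heading 156 -> 21
  ]
  -- iteration 2/2 --
  FD 7: (-5.414,8.586) -> (1.121,11.094) [heading=21, draw]
  REPEAT 2 [
    -- iteration 1/2 --
    LT 78: heading 21 -> 99
    LT 135: heading 99 -> 234
    RT 135: heading 234 -> 99
    -- iteration 2/2 --
    LT 78: heading 99 -> 177
    LT 135: heading 177 -> 312
    RT 135: heading 312 -> 177
  ]
]
RT 180: heading 177 -> 357
PD: pen down
FD 13: (1.121,11.094) -> (14.103,10.414) [heading=357, draw]
FD 8: (14.103,10.414) -> (22.092,9.995) [heading=357, draw]
Final: pos=(22.092,9.995), heading=357, 6 segment(s) drawn

Answer: 22.092 9.995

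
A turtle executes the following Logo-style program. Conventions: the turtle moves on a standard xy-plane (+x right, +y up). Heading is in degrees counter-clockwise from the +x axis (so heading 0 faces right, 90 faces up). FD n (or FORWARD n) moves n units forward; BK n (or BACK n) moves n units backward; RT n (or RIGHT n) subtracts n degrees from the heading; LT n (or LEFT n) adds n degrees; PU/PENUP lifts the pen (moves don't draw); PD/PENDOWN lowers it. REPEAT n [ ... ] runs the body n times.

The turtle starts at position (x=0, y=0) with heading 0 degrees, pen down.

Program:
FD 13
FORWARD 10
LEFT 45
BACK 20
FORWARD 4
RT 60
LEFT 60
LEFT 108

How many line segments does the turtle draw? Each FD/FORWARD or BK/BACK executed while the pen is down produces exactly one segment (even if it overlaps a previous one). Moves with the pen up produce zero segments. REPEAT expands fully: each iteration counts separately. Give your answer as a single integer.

Answer: 4

Derivation:
Executing turtle program step by step:
Start: pos=(0,0), heading=0, pen down
FD 13: (0,0) -> (13,0) [heading=0, draw]
FD 10: (13,0) -> (23,0) [heading=0, draw]
LT 45: heading 0 -> 45
BK 20: (23,0) -> (8.858,-14.142) [heading=45, draw]
FD 4: (8.858,-14.142) -> (11.686,-11.314) [heading=45, draw]
RT 60: heading 45 -> 345
LT 60: heading 345 -> 45
LT 108: heading 45 -> 153
Final: pos=(11.686,-11.314), heading=153, 4 segment(s) drawn
Segments drawn: 4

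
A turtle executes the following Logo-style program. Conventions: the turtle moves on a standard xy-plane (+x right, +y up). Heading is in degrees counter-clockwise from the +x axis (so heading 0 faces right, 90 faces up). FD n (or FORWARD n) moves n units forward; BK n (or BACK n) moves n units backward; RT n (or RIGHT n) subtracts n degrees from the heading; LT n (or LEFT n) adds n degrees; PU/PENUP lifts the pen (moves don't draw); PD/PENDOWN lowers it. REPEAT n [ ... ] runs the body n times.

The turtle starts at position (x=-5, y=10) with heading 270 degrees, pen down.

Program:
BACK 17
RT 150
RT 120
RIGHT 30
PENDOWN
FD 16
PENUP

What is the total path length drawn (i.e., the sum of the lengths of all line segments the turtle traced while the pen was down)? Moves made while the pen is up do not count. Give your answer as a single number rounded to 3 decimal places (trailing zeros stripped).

Answer: 33

Derivation:
Executing turtle program step by step:
Start: pos=(-5,10), heading=270, pen down
BK 17: (-5,10) -> (-5,27) [heading=270, draw]
RT 150: heading 270 -> 120
RT 120: heading 120 -> 0
RT 30: heading 0 -> 330
PD: pen down
FD 16: (-5,27) -> (8.856,19) [heading=330, draw]
PU: pen up
Final: pos=(8.856,19), heading=330, 2 segment(s) drawn

Segment lengths:
  seg 1: (-5,10) -> (-5,27), length = 17
  seg 2: (-5,27) -> (8.856,19), length = 16
Total = 33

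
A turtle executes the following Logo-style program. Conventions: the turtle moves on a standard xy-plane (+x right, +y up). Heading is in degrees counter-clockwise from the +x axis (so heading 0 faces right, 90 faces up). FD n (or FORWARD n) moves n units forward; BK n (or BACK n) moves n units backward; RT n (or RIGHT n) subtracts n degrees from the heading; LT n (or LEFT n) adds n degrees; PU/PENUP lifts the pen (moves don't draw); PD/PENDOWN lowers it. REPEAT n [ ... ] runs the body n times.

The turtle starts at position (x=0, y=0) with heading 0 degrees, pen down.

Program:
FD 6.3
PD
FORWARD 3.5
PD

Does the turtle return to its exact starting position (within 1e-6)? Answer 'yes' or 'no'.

Answer: no

Derivation:
Executing turtle program step by step:
Start: pos=(0,0), heading=0, pen down
FD 6.3: (0,0) -> (6.3,0) [heading=0, draw]
PD: pen down
FD 3.5: (6.3,0) -> (9.8,0) [heading=0, draw]
PD: pen down
Final: pos=(9.8,0), heading=0, 2 segment(s) drawn

Start position: (0, 0)
Final position: (9.8, 0)
Distance = 9.8; >= 1e-6 -> NOT closed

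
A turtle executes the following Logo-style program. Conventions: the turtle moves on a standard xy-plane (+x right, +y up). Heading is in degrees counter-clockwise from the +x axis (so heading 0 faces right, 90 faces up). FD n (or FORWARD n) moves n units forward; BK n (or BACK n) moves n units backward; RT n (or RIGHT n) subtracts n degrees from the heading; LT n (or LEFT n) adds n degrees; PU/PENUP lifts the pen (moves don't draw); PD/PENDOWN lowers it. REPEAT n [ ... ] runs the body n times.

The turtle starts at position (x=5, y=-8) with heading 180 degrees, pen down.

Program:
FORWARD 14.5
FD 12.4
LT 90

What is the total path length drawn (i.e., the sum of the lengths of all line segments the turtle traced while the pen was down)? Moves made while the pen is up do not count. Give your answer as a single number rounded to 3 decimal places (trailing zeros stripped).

Answer: 26.9

Derivation:
Executing turtle program step by step:
Start: pos=(5,-8), heading=180, pen down
FD 14.5: (5,-8) -> (-9.5,-8) [heading=180, draw]
FD 12.4: (-9.5,-8) -> (-21.9,-8) [heading=180, draw]
LT 90: heading 180 -> 270
Final: pos=(-21.9,-8), heading=270, 2 segment(s) drawn

Segment lengths:
  seg 1: (5,-8) -> (-9.5,-8), length = 14.5
  seg 2: (-9.5,-8) -> (-21.9,-8), length = 12.4
Total = 26.9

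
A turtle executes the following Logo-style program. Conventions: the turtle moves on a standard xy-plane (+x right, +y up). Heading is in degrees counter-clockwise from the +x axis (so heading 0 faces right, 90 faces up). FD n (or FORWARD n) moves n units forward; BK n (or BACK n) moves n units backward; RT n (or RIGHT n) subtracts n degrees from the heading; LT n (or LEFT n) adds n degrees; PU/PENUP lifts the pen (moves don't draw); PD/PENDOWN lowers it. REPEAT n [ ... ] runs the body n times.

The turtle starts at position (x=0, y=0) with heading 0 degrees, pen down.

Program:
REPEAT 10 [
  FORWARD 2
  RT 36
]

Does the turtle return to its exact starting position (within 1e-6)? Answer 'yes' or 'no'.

Answer: yes

Derivation:
Executing turtle program step by step:
Start: pos=(0,0), heading=0, pen down
REPEAT 10 [
  -- iteration 1/10 --
  FD 2: (0,0) -> (2,0) [heading=0, draw]
  RT 36: heading 0 -> 324
  -- iteration 2/10 --
  FD 2: (2,0) -> (3.618,-1.176) [heading=324, draw]
  RT 36: heading 324 -> 288
  -- iteration 3/10 --
  FD 2: (3.618,-1.176) -> (4.236,-3.078) [heading=288, draw]
  RT 36: heading 288 -> 252
  -- iteration 4/10 --
  FD 2: (4.236,-3.078) -> (3.618,-4.98) [heading=252, draw]
  RT 36: heading 252 -> 216
  -- iteration 5/10 --
  FD 2: (3.618,-4.98) -> (2,-6.155) [heading=216, draw]
  RT 36: heading 216 -> 180
  -- iteration 6/10 --
  FD 2: (2,-6.155) -> (0,-6.155) [heading=180, draw]
  RT 36: heading 180 -> 144
  -- iteration 7/10 --
  FD 2: (0,-6.155) -> (-1.618,-4.98) [heading=144, draw]
  RT 36: heading 144 -> 108
  -- iteration 8/10 --
  FD 2: (-1.618,-4.98) -> (-2.236,-3.078) [heading=108, draw]
  RT 36: heading 108 -> 72
  -- iteration 9/10 --
  FD 2: (-2.236,-3.078) -> (-1.618,-1.176) [heading=72, draw]
  RT 36: heading 72 -> 36
  -- iteration 10/10 --
  FD 2: (-1.618,-1.176) -> (0,0) [heading=36, draw]
  RT 36: heading 36 -> 0
]
Final: pos=(0,0), heading=0, 10 segment(s) drawn

Start position: (0, 0)
Final position: (0, 0)
Distance = 0; < 1e-6 -> CLOSED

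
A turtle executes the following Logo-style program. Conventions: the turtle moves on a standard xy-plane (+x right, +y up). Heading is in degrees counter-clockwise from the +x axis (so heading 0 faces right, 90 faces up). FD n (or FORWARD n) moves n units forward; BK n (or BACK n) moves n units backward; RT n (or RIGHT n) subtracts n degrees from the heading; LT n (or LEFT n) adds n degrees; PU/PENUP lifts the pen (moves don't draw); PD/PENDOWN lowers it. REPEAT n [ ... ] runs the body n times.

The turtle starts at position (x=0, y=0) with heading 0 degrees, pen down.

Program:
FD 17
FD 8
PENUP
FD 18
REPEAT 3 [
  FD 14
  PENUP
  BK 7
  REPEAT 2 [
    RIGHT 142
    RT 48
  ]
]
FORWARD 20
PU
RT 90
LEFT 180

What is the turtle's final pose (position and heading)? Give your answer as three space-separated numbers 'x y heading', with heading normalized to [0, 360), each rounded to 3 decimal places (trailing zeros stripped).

Executing turtle program step by step:
Start: pos=(0,0), heading=0, pen down
FD 17: (0,0) -> (17,0) [heading=0, draw]
FD 8: (17,0) -> (25,0) [heading=0, draw]
PU: pen up
FD 18: (25,0) -> (43,0) [heading=0, move]
REPEAT 3 [
  -- iteration 1/3 --
  FD 14: (43,0) -> (57,0) [heading=0, move]
  PU: pen up
  BK 7: (57,0) -> (50,0) [heading=0, move]
  REPEAT 2 [
    -- iteration 1/2 --
    RT 142: heading 0 -> 218
    RT 48: heading 218 -> 170
    -- iteration 2/2 --
    RT 142: heading 170 -> 28
    RT 48: heading 28 -> 340
  ]
  -- iteration 2/3 --
  FD 14: (50,0) -> (63.156,-4.788) [heading=340, move]
  PU: pen up
  BK 7: (63.156,-4.788) -> (56.578,-2.394) [heading=340, move]
  REPEAT 2 [
    -- iteration 1/2 --
    RT 142: heading 340 -> 198
    RT 48: heading 198 -> 150
    -- iteration 2/2 --
    RT 142: heading 150 -> 8
    RT 48: heading 8 -> 320
  ]
  -- iteration 3/3 --
  FD 14: (56.578,-2.394) -> (67.302,-11.393) [heading=320, move]
  PU: pen up
  BK 7: (67.302,-11.393) -> (61.94,-6.894) [heading=320, move]
  REPEAT 2 [
    -- iteration 1/2 --
    RT 142: heading 320 -> 178
    RT 48: heading 178 -> 130
    -- iteration 2/2 --
    RT 142: heading 130 -> 348
    RT 48: heading 348 -> 300
  ]
]
FD 20: (61.94,-6.894) -> (71.94,-24.214) [heading=300, move]
PU: pen up
RT 90: heading 300 -> 210
LT 180: heading 210 -> 30
Final: pos=(71.94,-24.214), heading=30, 2 segment(s) drawn

Answer: 71.94 -24.214 30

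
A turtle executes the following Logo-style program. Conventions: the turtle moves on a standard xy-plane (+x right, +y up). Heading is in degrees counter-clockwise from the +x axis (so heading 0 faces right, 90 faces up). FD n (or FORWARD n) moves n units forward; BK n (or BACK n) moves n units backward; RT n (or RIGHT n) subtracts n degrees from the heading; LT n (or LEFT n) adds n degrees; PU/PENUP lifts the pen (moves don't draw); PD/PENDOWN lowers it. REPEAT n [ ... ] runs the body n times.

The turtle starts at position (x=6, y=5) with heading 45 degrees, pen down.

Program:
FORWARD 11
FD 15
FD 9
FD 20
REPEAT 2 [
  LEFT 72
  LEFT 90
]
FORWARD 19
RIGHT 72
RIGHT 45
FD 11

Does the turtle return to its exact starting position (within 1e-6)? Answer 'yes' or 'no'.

Answer: no

Derivation:
Executing turtle program step by step:
Start: pos=(6,5), heading=45, pen down
FD 11: (6,5) -> (13.778,12.778) [heading=45, draw]
FD 15: (13.778,12.778) -> (24.385,23.385) [heading=45, draw]
FD 9: (24.385,23.385) -> (30.749,29.749) [heading=45, draw]
FD 20: (30.749,29.749) -> (44.891,43.891) [heading=45, draw]
REPEAT 2 [
  -- iteration 1/2 --
  LT 72: heading 45 -> 117
  LT 90: heading 117 -> 207
  -- iteration 2/2 --
  LT 72: heading 207 -> 279
  LT 90: heading 279 -> 9
]
FD 19: (44.891,43.891) -> (63.657,46.863) [heading=9, draw]
RT 72: heading 9 -> 297
RT 45: heading 297 -> 252
FD 11: (63.657,46.863) -> (60.258,36.402) [heading=252, draw]
Final: pos=(60.258,36.402), heading=252, 6 segment(s) drawn

Start position: (6, 5)
Final position: (60.258, 36.402)
Distance = 62.689; >= 1e-6 -> NOT closed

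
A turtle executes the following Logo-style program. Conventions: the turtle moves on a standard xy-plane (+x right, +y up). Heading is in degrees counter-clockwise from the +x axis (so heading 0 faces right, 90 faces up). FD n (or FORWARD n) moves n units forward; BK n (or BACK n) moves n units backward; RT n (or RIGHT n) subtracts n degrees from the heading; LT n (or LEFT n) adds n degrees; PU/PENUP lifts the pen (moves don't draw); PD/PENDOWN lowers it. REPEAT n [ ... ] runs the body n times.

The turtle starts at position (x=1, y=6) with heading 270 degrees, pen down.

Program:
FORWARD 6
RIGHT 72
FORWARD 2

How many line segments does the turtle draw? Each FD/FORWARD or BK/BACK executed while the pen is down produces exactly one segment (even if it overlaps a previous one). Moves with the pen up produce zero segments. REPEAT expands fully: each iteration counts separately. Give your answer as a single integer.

Executing turtle program step by step:
Start: pos=(1,6), heading=270, pen down
FD 6: (1,6) -> (1,0) [heading=270, draw]
RT 72: heading 270 -> 198
FD 2: (1,0) -> (-0.902,-0.618) [heading=198, draw]
Final: pos=(-0.902,-0.618), heading=198, 2 segment(s) drawn
Segments drawn: 2

Answer: 2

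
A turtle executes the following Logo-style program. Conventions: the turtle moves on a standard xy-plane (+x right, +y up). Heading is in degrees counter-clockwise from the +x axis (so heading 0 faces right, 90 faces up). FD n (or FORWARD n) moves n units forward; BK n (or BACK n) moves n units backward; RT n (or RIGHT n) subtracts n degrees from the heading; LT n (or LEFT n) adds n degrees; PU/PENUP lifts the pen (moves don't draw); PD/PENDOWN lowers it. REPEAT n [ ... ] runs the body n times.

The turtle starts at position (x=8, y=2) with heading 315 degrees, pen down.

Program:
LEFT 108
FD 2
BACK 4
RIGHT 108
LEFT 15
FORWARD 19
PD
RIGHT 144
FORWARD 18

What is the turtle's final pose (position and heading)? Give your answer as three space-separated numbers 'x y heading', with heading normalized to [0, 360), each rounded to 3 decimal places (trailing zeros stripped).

Executing turtle program step by step:
Start: pos=(8,2), heading=315, pen down
LT 108: heading 315 -> 63
FD 2: (8,2) -> (8.908,3.782) [heading=63, draw]
BK 4: (8.908,3.782) -> (7.092,0.218) [heading=63, draw]
RT 108: heading 63 -> 315
LT 15: heading 315 -> 330
FD 19: (7.092,0.218) -> (23.547,-9.282) [heading=330, draw]
PD: pen down
RT 144: heading 330 -> 186
FD 18: (23.547,-9.282) -> (5.645,-11.164) [heading=186, draw]
Final: pos=(5.645,-11.164), heading=186, 4 segment(s) drawn

Answer: 5.645 -11.164 186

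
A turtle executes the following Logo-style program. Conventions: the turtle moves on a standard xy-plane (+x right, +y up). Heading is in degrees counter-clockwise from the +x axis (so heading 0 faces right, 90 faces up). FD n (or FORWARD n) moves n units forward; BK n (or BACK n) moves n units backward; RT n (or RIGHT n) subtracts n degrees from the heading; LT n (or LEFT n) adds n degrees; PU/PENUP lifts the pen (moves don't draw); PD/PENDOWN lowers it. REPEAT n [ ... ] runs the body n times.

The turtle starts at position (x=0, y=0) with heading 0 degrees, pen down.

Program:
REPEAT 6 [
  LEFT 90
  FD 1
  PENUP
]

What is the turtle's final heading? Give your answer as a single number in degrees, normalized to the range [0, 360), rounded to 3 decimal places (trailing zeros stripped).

Answer: 180

Derivation:
Executing turtle program step by step:
Start: pos=(0,0), heading=0, pen down
REPEAT 6 [
  -- iteration 1/6 --
  LT 90: heading 0 -> 90
  FD 1: (0,0) -> (0,1) [heading=90, draw]
  PU: pen up
  -- iteration 2/6 --
  LT 90: heading 90 -> 180
  FD 1: (0,1) -> (-1,1) [heading=180, move]
  PU: pen up
  -- iteration 3/6 --
  LT 90: heading 180 -> 270
  FD 1: (-1,1) -> (-1,0) [heading=270, move]
  PU: pen up
  -- iteration 4/6 --
  LT 90: heading 270 -> 0
  FD 1: (-1,0) -> (0,0) [heading=0, move]
  PU: pen up
  -- iteration 5/6 --
  LT 90: heading 0 -> 90
  FD 1: (0,0) -> (0,1) [heading=90, move]
  PU: pen up
  -- iteration 6/6 --
  LT 90: heading 90 -> 180
  FD 1: (0,1) -> (-1,1) [heading=180, move]
  PU: pen up
]
Final: pos=(-1,1), heading=180, 1 segment(s) drawn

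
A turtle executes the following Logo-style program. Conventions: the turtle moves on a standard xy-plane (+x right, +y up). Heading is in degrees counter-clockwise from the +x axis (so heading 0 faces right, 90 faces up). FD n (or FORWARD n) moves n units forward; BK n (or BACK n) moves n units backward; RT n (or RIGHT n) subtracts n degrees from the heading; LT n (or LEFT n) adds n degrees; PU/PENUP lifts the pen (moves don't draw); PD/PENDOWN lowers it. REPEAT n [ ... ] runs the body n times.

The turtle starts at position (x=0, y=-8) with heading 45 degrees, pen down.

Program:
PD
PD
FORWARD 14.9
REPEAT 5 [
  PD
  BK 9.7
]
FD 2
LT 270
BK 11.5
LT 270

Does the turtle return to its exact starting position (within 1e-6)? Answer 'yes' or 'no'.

Executing turtle program step by step:
Start: pos=(0,-8), heading=45, pen down
PD: pen down
PD: pen down
FD 14.9: (0,-8) -> (10.536,2.536) [heading=45, draw]
REPEAT 5 [
  -- iteration 1/5 --
  PD: pen down
  BK 9.7: (10.536,2.536) -> (3.677,-4.323) [heading=45, draw]
  -- iteration 2/5 --
  PD: pen down
  BK 9.7: (3.677,-4.323) -> (-3.182,-11.182) [heading=45, draw]
  -- iteration 3/5 --
  PD: pen down
  BK 9.7: (-3.182,-11.182) -> (-10.041,-18.041) [heading=45, draw]
  -- iteration 4/5 --
  PD: pen down
  BK 9.7: (-10.041,-18.041) -> (-16.9,-24.9) [heading=45, draw]
  -- iteration 5/5 --
  PD: pen down
  BK 9.7: (-16.9,-24.9) -> (-23.759,-31.759) [heading=45, draw]
]
FD 2: (-23.759,-31.759) -> (-22.345,-30.345) [heading=45, draw]
LT 270: heading 45 -> 315
BK 11.5: (-22.345,-30.345) -> (-30.476,-22.213) [heading=315, draw]
LT 270: heading 315 -> 225
Final: pos=(-30.476,-22.213), heading=225, 8 segment(s) drawn

Start position: (0, -8)
Final position: (-30.476, -22.213)
Distance = 33.628; >= 1e-6 -> NOT closed

Answer: no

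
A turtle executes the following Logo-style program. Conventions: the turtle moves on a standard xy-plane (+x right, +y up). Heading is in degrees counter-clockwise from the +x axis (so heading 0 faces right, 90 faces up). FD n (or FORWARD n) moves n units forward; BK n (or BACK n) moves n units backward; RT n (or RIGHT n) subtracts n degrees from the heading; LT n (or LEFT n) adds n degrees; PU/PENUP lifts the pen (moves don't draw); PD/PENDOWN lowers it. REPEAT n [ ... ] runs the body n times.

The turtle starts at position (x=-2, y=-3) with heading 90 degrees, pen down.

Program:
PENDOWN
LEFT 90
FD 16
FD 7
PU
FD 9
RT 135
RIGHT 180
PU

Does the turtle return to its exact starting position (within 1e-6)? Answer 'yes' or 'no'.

Answer: no

Derivation:
Executing turtle program step by step:
Start: pos=(-2,-3), heading=90, pen down
PD: pen down
LT 90: heading 90 -> 180
FD 16: (-2,-3) -> (-18,-3) [heading=180, draw]
FD 7: (-18,-3) -> (-25,-3) [heading=180, draw]
PU: pen up
FD 9: (-25,-3) -> (-34,-3) [heading=180, move]
RT 135: heading 180 -> 45
RT 180: heading 45 -> 225
PU: pen up
Final: pos=(-34,-3), heading=225, 2 segment(s) drawn

Start position: (-2, -3)
Final position: (-34, -3)
Distance = 32; >= 1e-6 -> NOT closed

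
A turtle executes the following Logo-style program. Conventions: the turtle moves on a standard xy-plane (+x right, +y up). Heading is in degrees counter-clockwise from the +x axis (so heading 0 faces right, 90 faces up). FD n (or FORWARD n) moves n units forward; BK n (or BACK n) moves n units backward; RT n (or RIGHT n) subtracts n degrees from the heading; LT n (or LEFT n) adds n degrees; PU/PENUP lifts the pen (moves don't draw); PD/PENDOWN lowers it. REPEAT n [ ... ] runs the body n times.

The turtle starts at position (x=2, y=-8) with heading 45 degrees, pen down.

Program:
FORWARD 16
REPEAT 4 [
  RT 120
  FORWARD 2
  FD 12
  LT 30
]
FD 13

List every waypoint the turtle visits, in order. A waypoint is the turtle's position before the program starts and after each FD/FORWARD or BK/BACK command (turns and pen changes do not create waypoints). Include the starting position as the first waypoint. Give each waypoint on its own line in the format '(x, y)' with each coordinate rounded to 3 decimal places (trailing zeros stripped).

Executing turtle program step by step:
Start: pos=(2,-8), heading=45, pen down
FD 16: (2,-8) -> (13.314,3.314) [heading=45, draw]
REPEAT 4 [
  -- iteration 1/4 --
  RT 120: heading 45 -> 285
  FD 2: (13.314,3.314) -> (13.831,1.382) [heading=285, draw]
  FD 12: (13.831,1.382) -> (16.937,-10.209) [heading=285, draw]
  LT 30: heading 285 -> 315
  -- iteration 2/4 --
  RT 120: heading 315 -> 195
  FD 2: (16.937,-10.209) -> (15.005,-10.727) [heading=195, draw]
  FD 12: (15.005,-10.727) -> (3.414,-13.833) [heading=195, draw]
  LT 30: heading 195 -> 225
  -- iteration 3/4 --
  RT 120: heading 225 -> 105
  FD 2: (3.414,-13.833) -> (2.897,-11.901) [heading=105, draw]
  FD 12: (2.897,-11.901) -> (-0.209,-0.31) [heading=105, draw]
  LT 30: heading 105 -> 135
  -- iteration 4/4 --
  RT 120: heading 135 -> 15
  FD 2: (-0.209,-0.31) -> (1.723,0.208) [heading=15, draw]
  FD 12: (1.723,0.208) -> (13.314,3.314) [heading=15, draw]
  LT 30: heading 15 -> 45
]
FD 13: (13.314,3.314) -> (22.506,12.506) [heading=45, draw]
Final: pos=(22.506,12.506), heading=45, 10 segment(s) drawn
Waypoints (11 total):
(2, -8)
(13.314, 3.314)
(13.831, 1.382)
(16.937, -10.209)
(15.005, -10.727)
(3.414, -13.833)
(2.897, -11.901)
(-0.209, -0.31)
(1.723, 0.208)
(13.314, 3.314)
(22.506, 12.506)

Answer: (2, -8)
(13.314, 3.314)
(13.831, 1.382)
(16.937, -10.209)
(15.005, -10.727)
(3.414, -13.833)
(2.897, -11.901)
(-0.209, -0.31)
(1.723, 0.208)
(13.314, 3.314)
(22.506, 12.506)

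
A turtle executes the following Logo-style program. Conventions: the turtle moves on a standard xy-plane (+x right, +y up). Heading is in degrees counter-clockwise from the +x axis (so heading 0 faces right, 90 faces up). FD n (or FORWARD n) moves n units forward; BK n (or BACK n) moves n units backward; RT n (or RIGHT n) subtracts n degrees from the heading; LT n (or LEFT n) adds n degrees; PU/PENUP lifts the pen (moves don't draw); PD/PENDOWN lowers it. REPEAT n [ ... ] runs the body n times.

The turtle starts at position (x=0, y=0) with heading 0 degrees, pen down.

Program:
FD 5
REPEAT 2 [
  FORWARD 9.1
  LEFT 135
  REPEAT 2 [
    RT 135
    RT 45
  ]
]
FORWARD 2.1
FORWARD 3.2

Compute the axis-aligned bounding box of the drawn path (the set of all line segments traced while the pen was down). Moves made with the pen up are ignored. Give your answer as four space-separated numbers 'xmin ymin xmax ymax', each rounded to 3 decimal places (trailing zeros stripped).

Answer: 0 0 14.1 6.435

Derivation:
Executing turtle program step by step:
Start: pos=(0,0), heading=0, pen down
FD 5: (0,0) -> (5,0) [heading=0, draw]
REPEAT 2 [
  -- iteration 1/2 --
  FD 9.1: (5,0) -> (14.1,0) [heading=0, draw]
  LT 135: heading 0 -> 135
  REPEAT 2 [
    -- iteration 1/2 --
    RT 135: heading 135 -> 0
    RT 45: heading 0 -> 315
    -- iteration 2/2 --
    RT 135: heading 315 -> 180
    RT 45: heading 180 -> 135
  ]
  -- iteration 2/2 --
  FD 9.1: (14.1,0) -> (7.665,6.435) [heading=135, draw]
  LT 135: heading 135 -> 270
  REPEAT 2 [
    -- iteration 1/2 --
    RT 135: heading 270 -> 135
    RT 45: heading 135 -> 90
    -- iteration 2/2 --
    RT 135: heading 90 -> 315
    RT 45: heading 315 -> 270
  ]
]
FD 2.1: (7.665,6.435) -> (7.665,4.335) [heading=270, draw]
FD 3.2: (7.665,4.335) -> (7.665,1.135) [heading=270, draw]
Final: pos=(7.665,1.135), heading=270, 5 segment(s) drawn

Segment endpoints: x in {0, 5, 7.665, 7.665, 7.665, 14.1}, y in {0, 1.135, 4.335, 6.435}
xmin=0, ymin=0, xmax=14.1, ymax=6.435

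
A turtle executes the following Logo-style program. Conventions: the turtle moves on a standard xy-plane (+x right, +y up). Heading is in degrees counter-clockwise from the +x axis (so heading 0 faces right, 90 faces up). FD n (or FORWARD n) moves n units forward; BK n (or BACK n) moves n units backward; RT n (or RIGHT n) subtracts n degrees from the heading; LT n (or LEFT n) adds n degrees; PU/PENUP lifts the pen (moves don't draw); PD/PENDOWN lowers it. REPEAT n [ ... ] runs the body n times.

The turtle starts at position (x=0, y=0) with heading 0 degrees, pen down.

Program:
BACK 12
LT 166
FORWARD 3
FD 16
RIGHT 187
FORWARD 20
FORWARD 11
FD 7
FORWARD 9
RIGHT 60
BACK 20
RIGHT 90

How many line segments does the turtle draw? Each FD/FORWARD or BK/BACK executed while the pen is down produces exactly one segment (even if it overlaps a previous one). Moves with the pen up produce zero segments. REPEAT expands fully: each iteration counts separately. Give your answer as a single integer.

Answer: 8

Derivation:
Executing turtle program step by step:
Start: pos=(0,0), heading=0, pen down
BK 12: (0,0) -> (-12,0) [heading=0, draw]
LT 166: heading 0 -> 166
FD 3: (-12,0) -> (-14.911,0.726) [heading=166, draw]
FD 16: (-14.911,0.726) -> (-30.436,4.597) [heading=166, draw]
RT 187: heading 166 -> 339
FD 20: (-30.436,4.597) -> (-11.764,-2.571) [heading=339, draw]
FD 11: (-11.764,-2.571) -> (-1.495,-6.513) [heading=339, draw]
FD 7: (-1.495,-6.513) -> (5.04,-9.021) [heading=339, draw]
FD 9: (5.04,-9.021) -> (13.443,-12.247) [heading=339, draw]
RT 60: heading 339 -> 279
BK 20: (13.443,-12.247) -> (10.314,7.507) [heading=279, draw]
RT 90: heading 279 -> 189
Final: pos=(10.314,7.507), heading=189, 8 segment(s) drawn
Segments drawn: 8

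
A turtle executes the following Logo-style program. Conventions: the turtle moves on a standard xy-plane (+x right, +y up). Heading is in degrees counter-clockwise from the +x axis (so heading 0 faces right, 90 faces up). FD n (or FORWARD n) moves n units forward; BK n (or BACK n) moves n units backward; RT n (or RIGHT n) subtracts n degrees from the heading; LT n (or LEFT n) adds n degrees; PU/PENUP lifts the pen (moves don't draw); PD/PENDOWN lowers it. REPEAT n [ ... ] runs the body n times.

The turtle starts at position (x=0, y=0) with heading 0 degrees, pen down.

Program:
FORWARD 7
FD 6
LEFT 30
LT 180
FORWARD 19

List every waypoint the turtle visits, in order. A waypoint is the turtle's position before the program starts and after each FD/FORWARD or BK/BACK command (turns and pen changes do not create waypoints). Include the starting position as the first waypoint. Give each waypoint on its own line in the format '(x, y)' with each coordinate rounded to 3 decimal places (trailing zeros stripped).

Executing turtle program step by step:
Start: pos=(0,0), heading=0, pen down
FD 7: (0,0) -> (7,0) [heading=0, draw]
FD 6: (7,0) -> (13,0) [heading=0, draw]
LT 30: heading 0 -> 30
LT 180: heading 30 -> 210
FD 19: (13,0) -> (-3.454,-9.5) [heading=210, draw]
Final: pos=(-3.454,-9.5), heading=210, 3 segment(s) drawn
Waypoints (4 total):
(0, 0)
(7, 0)
(13, 0)
(-3.454, -9.5)

Answer: (0, 0)
(7, 0)
(13, 0)
(-3.454, -9.5)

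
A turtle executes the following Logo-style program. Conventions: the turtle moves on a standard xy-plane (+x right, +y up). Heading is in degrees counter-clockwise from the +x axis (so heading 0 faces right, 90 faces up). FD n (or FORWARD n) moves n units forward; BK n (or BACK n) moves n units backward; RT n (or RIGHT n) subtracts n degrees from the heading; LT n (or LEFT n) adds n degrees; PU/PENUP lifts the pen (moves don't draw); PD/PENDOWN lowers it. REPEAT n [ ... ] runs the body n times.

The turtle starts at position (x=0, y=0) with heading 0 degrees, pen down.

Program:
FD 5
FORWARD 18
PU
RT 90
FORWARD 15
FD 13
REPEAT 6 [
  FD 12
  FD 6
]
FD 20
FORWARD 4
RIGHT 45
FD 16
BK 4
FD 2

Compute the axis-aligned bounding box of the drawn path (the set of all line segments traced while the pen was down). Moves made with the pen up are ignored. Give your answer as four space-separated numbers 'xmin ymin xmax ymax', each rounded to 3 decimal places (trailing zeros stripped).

Executing turtle program step by step:
Start: pos=(0,0), heading=0, pen down
FD 5: (0,0) -> (5,0) [heading=0, draw]
FD 18: (5,0) -> (23,0) [heading=0, draw]
PU: pen up
RT 90: heading 0 -> 270
FD 15: (23,0) -> (23,-15) [heading=270, move]
FD 13: (23,-15) -> (23,-28) [heading=270, move]
REPEAT 6 [
  -- iteration 1/6 --
  FD 12: (23,-28) -> (23,-40) [heading=270, move]
  FD 6: (23,-40) -> (23,-46) [heading=270, move]
  -- iteration 2/6 --
  FD 12: (23,-46) -> (23,-58) [heading=270, move]
  FD 6: (23,-58) -> (23,-64) [heading=270, move]
  -- iteration 3/6 --
  FD 12: (23,-64) -> (23,-76) [heading=270, move]
  FD 6: (23,-76) -> (23,-82) [heading=270, move]
  -- iteration 4/6 --
  FD 12: (23,-82) -> (23,-94) [heading=270, move]
  FD 6: (23,-94) -> (23,-100) [heading=270, move]
  -- iteration 5/6 --
  FD 12: (23,-100) -> (23,-112) [heading=270, move]
  FD 6: (23,-112) -> (23,-118) [heading=270, move]
  -- iteration 6/6 --
  FD 12: (23,-118) -> (23,-130) [heading=270, move]
  FD 6: (23,-130) -> (23,-136) [heading=270, move]
]
FD 20: (23,-136) -> (23,-156) [heading=270, move]
FD 4: (23,-156) -> (23,-160) [heading=270, move]
RT 45: heading 270 -> 225
FD 16: (23,-160) -> (11.686,-171.314) [heading=225, move]
BK 4: (11.686,-171.314) -> (14.515,-168.485) [heading=225, move]
FD 2: (14.515,-168.485) -> (13.101,-169.899) [heading=225, move]
Final: pos=(13.101,-169.899), heading=225, 2 segment(s) drawn

Segment endpoints: x in {0, 5, 23}, y in {0}
xmin=0, ymin=0, xmax=23, ymax=0

Answer: 0 0 23 0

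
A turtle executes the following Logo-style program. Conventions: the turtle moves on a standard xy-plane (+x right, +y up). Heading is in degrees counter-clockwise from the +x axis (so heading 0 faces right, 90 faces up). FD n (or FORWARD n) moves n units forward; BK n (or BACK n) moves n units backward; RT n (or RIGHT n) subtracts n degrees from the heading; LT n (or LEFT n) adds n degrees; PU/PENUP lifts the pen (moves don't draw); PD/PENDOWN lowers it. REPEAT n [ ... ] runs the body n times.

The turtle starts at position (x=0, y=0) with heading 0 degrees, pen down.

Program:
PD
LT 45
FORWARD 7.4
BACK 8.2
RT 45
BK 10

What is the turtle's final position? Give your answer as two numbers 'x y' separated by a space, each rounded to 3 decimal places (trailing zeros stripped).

Executing turtle program step by step:
Start: pos=(0,0), heading=0, pen down
PD: pen down
LT 45: heading 0 -> 45
FD 7.4: (0,0) -> (5.233,5.233) [heading=45, draw]
BK 8.2: (5.233,5.233) -> (-0.566,-0.566) [heading=45, draw]
RT 45: heading 45 -> 0
BK 10: (-0.566,-0.566) -> (-10.566,-0.566) [heading=0, draw]
Final: pos=(-10.566,-0.566), heading=0, 3 segment(s) drawn

Answer: -10.566 -0.566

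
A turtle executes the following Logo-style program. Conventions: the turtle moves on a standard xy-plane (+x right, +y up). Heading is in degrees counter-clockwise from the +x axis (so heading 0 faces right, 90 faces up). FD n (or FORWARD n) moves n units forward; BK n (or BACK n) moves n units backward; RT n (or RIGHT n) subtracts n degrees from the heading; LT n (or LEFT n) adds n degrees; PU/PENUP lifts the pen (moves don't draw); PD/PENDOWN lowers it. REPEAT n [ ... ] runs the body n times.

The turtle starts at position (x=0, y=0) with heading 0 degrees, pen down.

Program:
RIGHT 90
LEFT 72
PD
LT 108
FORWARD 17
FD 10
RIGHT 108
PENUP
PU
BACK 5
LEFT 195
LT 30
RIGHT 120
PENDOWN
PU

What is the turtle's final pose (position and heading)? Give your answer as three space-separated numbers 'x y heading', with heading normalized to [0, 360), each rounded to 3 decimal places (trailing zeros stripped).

Answer: -4.755 28.545 87

Derivation:
Executing turtle program step by step:
Start: pos=(0,0), heading=0, pen down
RT 90: heading 0 -> 270
LT 72: heading 270 -> 342
PD: pen down
LT 108: heading 342 -> 90
FD 17: (0,0) -> (0,17) [heading=90, draw]
FD 10: (0,17) -> (0,27) [heading=90, draw]
RT 108: heading 90 -> 342
PU: pen up
PU: pen up
BK 5: (0,27) -> (-4.755,28.545) [heading=342, move]
LT 195: heading 342 -> 177
LT 30: heading 177 -> 207
RT 120: heading 207 -> 87
PD: pen down
PU: pen up
Final: pos=(-4.755,28.545), heading=87, 2 segment(s) drawn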